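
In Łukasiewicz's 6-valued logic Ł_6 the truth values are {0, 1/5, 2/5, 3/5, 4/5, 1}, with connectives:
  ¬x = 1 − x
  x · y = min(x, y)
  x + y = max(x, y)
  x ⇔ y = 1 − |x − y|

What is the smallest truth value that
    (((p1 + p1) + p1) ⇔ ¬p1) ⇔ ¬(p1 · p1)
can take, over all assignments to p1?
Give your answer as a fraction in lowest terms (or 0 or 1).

Take p1 = 0:
p1 + p1 = 0 + 0 = 0
(p1 + p1) + p1 = 0 + 0 = 0
¬p1 = ¬0 = 1
((p1 + p1) + p1) ⇔ ¬p1 = 0 ⇔ 1 = 0
p1 · p1 = 0 · 0 = 0
¬(p1 · p1) = ¬0 = 1
(((p1 + p1) + p1) ⇔ ¬p1) ⇔ ¬(p1 · p1) = 0 ⇔ 1 = 0
No assignment yields a value below 0, so this is the minimum.

0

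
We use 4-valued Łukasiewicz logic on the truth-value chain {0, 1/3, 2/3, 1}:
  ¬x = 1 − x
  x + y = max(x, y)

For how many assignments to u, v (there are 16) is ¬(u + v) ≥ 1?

1

u = 0, v = 0 ↦ 1  ≥
u = 0, v = 1/3 ↦ 2/3  <
u = 0, v = 2/3 ↦ 1/3  <
u = 0, v = 1 ↦ 0  <
u = 1/3, v = 0 ↦ 2/3  <
u = 1/3, v = 1/3 ↦ 2/3  <
u = 1/3, v = 2/3 ↦ 1/3  <
u = 1/3, v = 1 ↦ 0  <
u = 2/3, v = 0 ↦ 1/3  <
u = 2/3, v = 1/3 ↦ 1/3  <
u = 2/3, v = 2/3 ↦ 1/3  <
u = 2/3, v = 1 ↦ 0  <
u = 1, v = 0 ↦ 0  <
u = 1, v = 1/3 ↦ 0  <
u = 1, v = 2/3 ↦ 0  <
u = 1, v = 1 ↦ 0  <
So 1 of the 16 assignments meets the threshold.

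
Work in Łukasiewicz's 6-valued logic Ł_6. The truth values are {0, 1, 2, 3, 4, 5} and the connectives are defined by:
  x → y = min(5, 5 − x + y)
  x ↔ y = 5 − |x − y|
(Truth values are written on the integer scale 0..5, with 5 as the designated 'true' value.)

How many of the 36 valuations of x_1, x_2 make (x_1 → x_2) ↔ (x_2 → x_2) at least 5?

21

value 5: 21 assignments (counts)
value 4: 5 assignments
value 3: 4 assignments
value 2: 3 assignments
value 1: 2 assignments
value 0: 1 assignment
So 21 of the 36 assignments meet the threshold.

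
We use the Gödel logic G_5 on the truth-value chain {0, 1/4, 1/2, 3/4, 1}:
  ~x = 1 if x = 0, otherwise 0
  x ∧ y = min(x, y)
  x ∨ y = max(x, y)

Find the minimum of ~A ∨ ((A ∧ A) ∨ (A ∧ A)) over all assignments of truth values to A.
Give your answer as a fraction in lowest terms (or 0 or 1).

Take A = 1/4:
~A = ~1/4 = 0
A ∧ A = 1/4 ∧ 1/4 = 1/4
A ∧ A = 1/4 ∧ 1/4 = 1/4
(A ∧ A) ∨ (A ∧ A) = 1/4 ∨ 1/4 = 1/4
~A ∨ ((A ∧ A) ∨ (A ∧ A)) = 0 ∨ 1/4 = 1/4
No assignment yields a value below 1/4, so this is the minimum.

1/4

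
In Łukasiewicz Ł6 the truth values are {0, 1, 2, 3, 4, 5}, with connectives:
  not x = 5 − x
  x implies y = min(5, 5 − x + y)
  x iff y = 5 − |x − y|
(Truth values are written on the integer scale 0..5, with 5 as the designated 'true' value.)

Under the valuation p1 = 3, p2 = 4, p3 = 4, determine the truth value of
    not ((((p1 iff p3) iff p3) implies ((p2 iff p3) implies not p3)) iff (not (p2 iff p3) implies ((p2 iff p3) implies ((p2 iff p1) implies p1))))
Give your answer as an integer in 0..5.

4

p1 iff p3 = 3 iff 4 = 4
(p1 iff p3) iff p3 = 4 iff 4 = 5
p2 iff p3 = 4 iff 4 = 5
not p3 = not 4 = 1
(p2 iff p3) implies not p3 = 5 implies 1 = 1
((p1 iff p3) iff p3) implies ((p2 iff p3) implies not p3) = 5 implies 1 = 1
p2 iff p3 = 4 iff 4 = 5
not (p2 iff p3) = not 5 = 0
p2 iff p3 = 4 iff 4 = 5
p2 iff p1 = 4 iff 3 = 4
(p2 iff p1) implies p1 = 4 implies 3 = 4
(p2 iff p3) implies ((p2 iff p1) implies p1) = 5 implies 4 = 4
not (p2 iff p3) implies ((p2 iff p3) implies ((p2 iff p1) implies p1)) = 0 implies 4 = 5
(((p1 iff p3) iff p3) implies ((p2 iff p3) implies not p3)) iff (not (p2 iff p3) implies ((p2 iff p3) implies ((p2 iff p1) implies p1))) = 1 iff 5 = 1
not ((((p1 iff p3) iff p3) implies ((p2 iff p3) implies not p3)) iff (not (p2 iff p3) implies ((p2 iff p3) implies ((p2 iff p1) implies p1)))) = not 1 = 4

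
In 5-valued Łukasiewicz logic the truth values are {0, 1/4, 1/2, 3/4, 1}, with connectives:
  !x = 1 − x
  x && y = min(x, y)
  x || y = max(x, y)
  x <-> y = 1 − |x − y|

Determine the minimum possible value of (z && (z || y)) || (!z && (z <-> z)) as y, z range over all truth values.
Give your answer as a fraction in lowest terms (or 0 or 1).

Take y = 0, z = 1/2:
z || y = 1/2 || 0 = 1/2
z && (z || y) = 1/2 && 1/2 = 1/2
!z = !1/2 = 1/2
z <-> z = 1/2 <-> 1/2 = 1
!z && (z <-> z) = 1/2 && 1 = 1/2
(z && (z || y)) || (!z && (z <-> z)) = 1/2 || 1/2 = 1/2
No assignment yields a value below 1/2, so this is the minimum.

1/2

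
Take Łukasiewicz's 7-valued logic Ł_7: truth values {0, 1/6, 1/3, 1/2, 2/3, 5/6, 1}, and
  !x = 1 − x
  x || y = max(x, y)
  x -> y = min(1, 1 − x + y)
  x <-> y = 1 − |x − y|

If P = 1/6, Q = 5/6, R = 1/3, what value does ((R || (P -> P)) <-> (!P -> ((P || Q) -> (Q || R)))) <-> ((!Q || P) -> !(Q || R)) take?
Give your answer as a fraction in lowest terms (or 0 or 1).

1

P -> P = 1/6 -> 1/6 = 1
R || (P -> P) = 1/3 || 1 = 1
!P = !1/6 = 5/6
P || Q = 1/6 || 5/6 = 5/6
Q || R = 5/6 || 1/3 = 5/6
(P || Q) -> (Q || R) = 5/6 -> 5/6 = 1
!P -> ((P || Q) -> (Q || R)) = 5/6 -> 1 = 1
(R || (P -> P)) <-> (!P -> ((P || Q) -> (Q || R))) = 1 <-> 1 = 1
!Q = !5/6 = 1/6
!Q || P = 1/6 || 1/6 = 1/6
Q || R = 5/6 || 1/3 = 5/6
!(Q || R) = !5/6 = 1/6
(!Q || P) -> !(Q || R) = 1/6 -> 1/6 = 1
((R || (P -> P)) <-> (!P -> ((P || Q) -> (Q || R)))) <-> ((!Q || P) -> !(Q || R)) = 1 <-> 1 = 1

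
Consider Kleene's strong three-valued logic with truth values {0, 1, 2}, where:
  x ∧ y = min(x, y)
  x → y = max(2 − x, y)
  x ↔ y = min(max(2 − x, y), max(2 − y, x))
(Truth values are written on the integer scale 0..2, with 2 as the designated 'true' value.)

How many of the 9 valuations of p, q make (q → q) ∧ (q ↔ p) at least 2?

2

p = 0, q = 0 ↦ 2  ≥
p = 0, q = 1 ↦ 1  <
p = 0, q = 2 ↦ 0  <
p = 1, q = 0 ↦ 1  <
p = 1, q = 1 ↦ 1  <
p = 1, q = 2 ↦ 1  <
p = 2, q = 0 ↦ 0  <
p = 2, q = 1 ↦ 1  <
p = 2, q = 2 ↦ 2  ≥
So 2 of the 9 assignments meet the threshold.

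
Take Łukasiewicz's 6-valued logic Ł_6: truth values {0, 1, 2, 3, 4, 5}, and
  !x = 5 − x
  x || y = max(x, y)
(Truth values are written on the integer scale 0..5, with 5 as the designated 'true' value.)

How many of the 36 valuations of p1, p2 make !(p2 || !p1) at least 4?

value 5: 1 assignment (counts)
value 4: 3 assignments (counts)
value 3: 5 assignments
value 2: 7 assignments
value 1: 9 assignments
value 0: 11 assignments
So 4 of the 36 assignments meet the threshold.

4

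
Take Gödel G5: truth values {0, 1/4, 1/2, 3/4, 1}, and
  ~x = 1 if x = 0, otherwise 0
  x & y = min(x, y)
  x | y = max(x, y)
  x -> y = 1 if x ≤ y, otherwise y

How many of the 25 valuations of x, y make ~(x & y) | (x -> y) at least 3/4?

20

value 1: 19 assignments (counts)
value 3/4: 1 assignment (counts)
value 1/2: 2 assignments
value 1/4: 3 assignments
So 20 of the 25 assignments meet the threshold.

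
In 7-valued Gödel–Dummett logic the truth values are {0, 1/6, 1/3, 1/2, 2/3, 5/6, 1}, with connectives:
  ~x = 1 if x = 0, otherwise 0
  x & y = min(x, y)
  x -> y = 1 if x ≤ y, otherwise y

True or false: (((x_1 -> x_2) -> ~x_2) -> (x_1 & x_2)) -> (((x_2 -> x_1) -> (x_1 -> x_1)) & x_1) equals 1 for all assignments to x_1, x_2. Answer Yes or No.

No

Counterexample: take x_1 = 0, x_2 = 1/6.
x_1 -> x_2 = 0 -> 1/6 = 1
~x_2 = ~1/6 = 0
(x_1 -> x_2) -> ~x_2 = 1 -> 0 = 0
x_1 & x_2 = 0 & 1/6 = 0
((x_1 -> x_2) -> ~x_2) -> (x_1 & x_2) = 0 -> 0 = 1
x_2 -> x_1 = 1/6 -> 0 = 0
x_1 -> x_1 = 0 -> 0 = 1
(x_2 -> x_1) -> (x_1 -> x_1) = 0 -> 1 = 1
((x_2 -> x_1) -> (x_1 -> x_1)) & x_1 = 1 & 0 = 0
(((x_1 -> x_2) -> ~x_2) -> (x_1 & x_2)) -> (((x_2 -> x_1) -> (x_1 -> x_1)) & x_1) = 1 -> 0 = 0
This gives 0 ≠ 1.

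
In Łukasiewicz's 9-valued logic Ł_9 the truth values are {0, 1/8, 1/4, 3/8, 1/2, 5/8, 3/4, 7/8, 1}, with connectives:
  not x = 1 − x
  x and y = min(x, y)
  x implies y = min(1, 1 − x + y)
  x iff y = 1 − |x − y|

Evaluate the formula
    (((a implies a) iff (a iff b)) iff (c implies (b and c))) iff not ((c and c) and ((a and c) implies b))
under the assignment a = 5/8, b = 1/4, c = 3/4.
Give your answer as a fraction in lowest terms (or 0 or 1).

a implies a = 5/8 implies 5/8 = 1
a iff b = 5/8 iff 1/4 = 5/8
(a implies a) iff (a iff b) = 1 iff 5/8 = 5/8
b and c = 1/4 and 3/4 = 1/4
c implies (b and c) = 3/4 implies 1/4 = 1/2
((a implies a) iff (a iff b)) iff (c implies (b and c)) = 5/8 iff 1/2 = 7/8
c and c = 3/4 and 3/4 = 3/4
a and c = 5/8 and 3/4 = 5/8
(a and c) implies b = 5/8 implies 1/4 = 5/8
(c and c) and ((a and c) implies b) = 3/4 and 5/8 = 5/8
not ((c and c) and ((a and c) implies b)) = not 5/8 = 3/8
(((a implies a) iff (a iff b)) iff (c implies (b and c))) iff not ((c and c) and ((a and c) implies b)) = 7/8 iff 3/8 = 1/2

1/2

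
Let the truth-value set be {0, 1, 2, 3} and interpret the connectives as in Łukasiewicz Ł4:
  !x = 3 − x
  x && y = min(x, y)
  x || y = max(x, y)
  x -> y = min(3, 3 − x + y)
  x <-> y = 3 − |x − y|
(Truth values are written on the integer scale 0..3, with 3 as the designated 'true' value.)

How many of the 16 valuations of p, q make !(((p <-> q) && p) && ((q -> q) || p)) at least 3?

5

p = 0, q = 0 ↦ 3  ≥
p = 0, q = 1 ↦ 3  ≥
p = 0, q = 2 ↦ 3  ≥
p = 0, q = 3 ↦ 3  ≥
p = 1, q = 0 ↦ 2  <
p = 1, q = 1 ↦ 2  <
p = 1, q = 2 ↦ 2  <
p = 1, q = 3 ↦ 2  <
p = 2, q = 0 ↦ 2  <
p = 2, q = 1 ↦ 1  <
p = 2, q = 2 ↦ 1  <
p = 2, q = 3 ↦ 1  <
p = 3, q = 0 ↦ 3  ≥
p = 3, q = 1 ↦ 2  <
p = 3, q = 2 ↦ 1  <
p = 3, q = 3 ↦ 0  <
So 5 of the 16 assignments meet the threshold.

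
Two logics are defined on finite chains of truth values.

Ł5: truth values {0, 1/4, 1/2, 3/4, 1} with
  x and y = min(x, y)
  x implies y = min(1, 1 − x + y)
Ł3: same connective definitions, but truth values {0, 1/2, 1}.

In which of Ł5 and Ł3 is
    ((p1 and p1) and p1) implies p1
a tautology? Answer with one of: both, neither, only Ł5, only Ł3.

In Ł5: every assignment gives 1 — tautology.
In Ł3: every assignment gives 1 — tautology.

both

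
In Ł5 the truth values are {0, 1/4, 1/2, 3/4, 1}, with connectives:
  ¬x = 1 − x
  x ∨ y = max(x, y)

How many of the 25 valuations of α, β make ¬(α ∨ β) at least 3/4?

value 1: 1 assignment (counts)
value 3/4: 3 assignments (counts)
value 1/2: 5 assignments
value 1/4: 7 assignments
value 0: 9 assignments
So 4 of the 25 assignments meet the threshold.

4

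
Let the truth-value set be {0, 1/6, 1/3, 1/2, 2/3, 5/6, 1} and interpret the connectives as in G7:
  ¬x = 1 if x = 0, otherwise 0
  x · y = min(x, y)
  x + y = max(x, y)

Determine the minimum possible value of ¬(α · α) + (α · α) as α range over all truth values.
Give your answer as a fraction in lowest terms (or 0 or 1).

1/6

Take α = 1/6:
α · α = 1/6 · 1/6 = 1/6
¬(α · α) = ¬1/6 = 0
α · α = 1/6 · 1/6 = 1/6
¬(α · α) + (α · α) = 0 + 1/6 = 1/6
No assignment yields a value below 1/6, so this is the minimum.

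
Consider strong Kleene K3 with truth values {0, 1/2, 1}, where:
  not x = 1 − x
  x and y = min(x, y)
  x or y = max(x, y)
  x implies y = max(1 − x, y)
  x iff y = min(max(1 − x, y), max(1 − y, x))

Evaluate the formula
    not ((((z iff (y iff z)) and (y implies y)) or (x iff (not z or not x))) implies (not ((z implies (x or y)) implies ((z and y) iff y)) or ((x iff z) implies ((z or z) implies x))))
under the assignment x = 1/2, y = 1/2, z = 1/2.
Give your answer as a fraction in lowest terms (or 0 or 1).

y iff z = 1/2 iff 1/2 = 1/2
z iff (y iff z) = 1/2 iff 1/2 = 1/2
y implies y = 1/2 implies 1/2 = 1/2
(z iff (y iff z)) and (y implies y) = 1/2 and 1/2 = 1/2
not z = not 1/2 = 1/2
not x = not 1/2 = 1/2
not z or not x = 1/2 or 1/2 = 1/2
x iff (not z or not x) = 1/2 iff 1/2 = 1/2
((z iff (y iff z)) and (y implies y)) or (x iff (not z or not x)) = 1/2 or 1/2 = 1/2
x or y = 1/2 or 1/2 = 1/2
z implies (x or y) = 1/2 implies 1/2 = 1/2
z and y = 1/2 and 1/2 = 1/2
(z and y) iff y = 1/2 iff 1/2 = 1/2
(z implies (x or y)) implies ((z and y) iff y) = 1/2 implies 1/2 = 1/2
not ((z implies (x or y)) implies ((z and y) iff y)) = not 1/2 = 1/2
x iff z = 1/2 iff 1/2 = 1/2
z or z = 1/2 or 1/2 = 1/2
(z or z) implies x = 1/2 implies 1/2 = 1/2
(x iff z) implies ((z or z) implies x) = 1/2 implies 1/2 = 1/2
not ((z implies (x or y)) implies ((z and y) iff y)) or ((x iff z) implies ((z or z) implies x)) = 1/2 or 1/2 = 1/2
(((z iff (y iff z)) and (y implies y)) or (x iff (not z or not x))) implies (not ((z implies (x or y)) implies ((z and y) iff y)) or ((x iff z) implies ((z or z) implies x))) = 1/2 implies 1/2 = 1/2
not ((((z iff (y iff z)) and (y implies y)) or (x iff (not z or not x))) implies (not ((z implies (x or y)) implies ((z and y) iff y)) or ((x iff z) implies ((z or z) implies x)))) = not 1/2 = 1/2

1/2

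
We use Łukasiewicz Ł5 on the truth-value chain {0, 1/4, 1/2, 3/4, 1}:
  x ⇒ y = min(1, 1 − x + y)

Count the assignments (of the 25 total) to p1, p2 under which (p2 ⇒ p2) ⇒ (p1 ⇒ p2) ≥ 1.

value 1: 15 assignments (counts)
value 3/4: 4 assignments
value 1/2: 3 assignments
value 1/4: 2 assignments
value 0: 1 assignment
So 15 of the 25 assignments meet the threshold.

15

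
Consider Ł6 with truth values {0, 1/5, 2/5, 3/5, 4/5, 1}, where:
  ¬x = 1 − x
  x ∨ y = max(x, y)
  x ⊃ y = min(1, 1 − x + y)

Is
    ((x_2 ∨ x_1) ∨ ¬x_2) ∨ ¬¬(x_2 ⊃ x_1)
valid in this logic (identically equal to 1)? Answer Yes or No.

Counterexample: take x_1 = 0, x_2 = 1/5.
x_2 ∨ x_1 = 1/5 ∨ 0 = 1/5
¬x_2 = ¬1/5 = 4/5
(x_2 ∨ x_1) ∨ ¬x_2 = 1/5 ∨ 4/5 = 4/5
x_2 ⊃ x_1 = 1/5 ⊃ 0 = 4/5
¬(x_2 ⊃ x_1) = ¬4/5 = 1/5
¬¬(x_2 ⊃ x_1) = ¬1/5 = 4/5
((x_2 ∨ x_1) ∨ ¬x_2) ∨ ¬¬(x_2 ⊃ x_1) = 4/5 ∨ 4/5 = 4/5
This gives 4/5 ≠ 1.

No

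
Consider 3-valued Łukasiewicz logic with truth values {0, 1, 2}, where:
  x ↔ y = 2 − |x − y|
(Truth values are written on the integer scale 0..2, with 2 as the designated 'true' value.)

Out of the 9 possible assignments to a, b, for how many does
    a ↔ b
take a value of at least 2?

3

a = 0, b = 0 ↦ 2  ≥
a = 0, b = 1 ↦ 1  <
a = 0, b = 2 ↦ 0  <
a = 1, b = 0 ↦ 1  <
a = 1, b = 1 ↦ 2  ≥
a = 1, b = 2 ↦ 1  <
a = 2, b = 0 ↦ 0  <
a = 2, b = 1 ↦ 1  <
a = 2, b = 2 ↦ 2  ≥
So 3 of the 9 assignments meet the threshold.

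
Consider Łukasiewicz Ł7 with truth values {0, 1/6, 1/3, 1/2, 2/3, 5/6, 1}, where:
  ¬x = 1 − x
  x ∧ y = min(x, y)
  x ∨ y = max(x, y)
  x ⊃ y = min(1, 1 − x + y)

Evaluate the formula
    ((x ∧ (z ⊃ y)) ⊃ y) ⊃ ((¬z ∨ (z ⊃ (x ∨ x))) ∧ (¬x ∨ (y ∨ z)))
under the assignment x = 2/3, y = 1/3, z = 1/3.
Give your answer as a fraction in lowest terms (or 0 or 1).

2/3

z ⊃ y = 1/3 ⊃ 1/3 = 1
x ∧ (z ⊃ y) = 2/3 ∧ 1 = 2/3
(x ∧ (z ⊃ y)) ⊃ y = 2/3 ⊃ 1/3 = 2/3
¬z = ¬1/3 = 2/3
x ∨ x = 2/3 ∨ 2/3 = 2/3
z ⊃ (x ∨ x) = 1/3 ⊃ 2/3 = 1
¬z ∨ (z ⊃ (x ∨ x)) = 2/3 ∨ 1 = 1
¬x = ¬2/3 = 1/3
y ∨ z = 1/3 ∨ 1/3 = 1/3
¬x ∨ (y ∨ z) = 1/3 ∨ 1/3 = 1/3
(¬z ∨ (z ⊃ (x ∨ x))) ∧ (¬x ∨ (y ∨ z)) = 1 ∧ 1/3 = 1/3
((x ∧ (z ⊃ y)) ⊃ y) ⊃ ((¬z ∨ (z ⊃ (x ∨ x))) ∧ (¬x ∨ (y ∨ z))) = 2/3 ⊃ 1/3 = 2/3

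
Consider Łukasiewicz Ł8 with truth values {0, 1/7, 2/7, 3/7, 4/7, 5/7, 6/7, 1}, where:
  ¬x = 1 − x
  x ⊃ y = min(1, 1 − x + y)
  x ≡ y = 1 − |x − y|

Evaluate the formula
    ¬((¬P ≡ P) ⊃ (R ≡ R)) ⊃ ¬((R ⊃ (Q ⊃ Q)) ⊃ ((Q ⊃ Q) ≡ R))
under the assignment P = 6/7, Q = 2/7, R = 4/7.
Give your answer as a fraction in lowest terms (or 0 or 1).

¬P = ¬6/7 = 1/7
¬P ≡ P = 1/7 ≡ 6/7 = 2/7
R ≡ R = 4/7 ≡ 4/7 = 1
(¬P ≡ P) ⊃ (R ≡ R) = 2/7 ⊃ 1 = 1
¬((¬P ≡ P) ⊃ (R ≡ R)) = ¬1 = 0
Q ⊃ Q = 2/7 ⊃ 2/7 = 1
R ⊃ (Q ⊃ Q) = 4/7 ⊃ 1 = 1
Q ⊃ Q = 2/7 ⊃ 2/7 = 1
(Q ⊃ Q) ≡ R = 1 ≡ 4/7 = 4/7
(R ⊃ (Q ⊃ Q)) ⊃ ((Q ⊃ Q) ≡ R) = 1 ⊃ 4/7 = 4/7
¬((R ⊃ (Q ⊃ Q)) ⊃ ((Q ⊃ Q) ≡ R)) = ¬4/7 = 3/7
¬((¬P ≡ P) ⊃ (R ≡ R)) ⊃ ¬((R ⊃ (Q ⊃ Q)) ⊃ ((Q ⊃ Q) ≡ R)) = 0 ⊃ 3/7 = 1

1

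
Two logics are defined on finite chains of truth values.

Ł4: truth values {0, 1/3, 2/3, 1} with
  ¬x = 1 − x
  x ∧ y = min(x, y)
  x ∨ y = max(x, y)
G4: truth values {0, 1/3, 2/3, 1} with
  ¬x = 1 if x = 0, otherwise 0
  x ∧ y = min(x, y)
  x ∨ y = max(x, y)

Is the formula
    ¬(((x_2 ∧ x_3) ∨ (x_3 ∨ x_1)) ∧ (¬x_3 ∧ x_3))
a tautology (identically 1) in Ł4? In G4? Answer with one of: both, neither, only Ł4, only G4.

In Ł4: at x_1 = 0, x_2 = 0, x_3 = 1/3 the value is 2/3 — not a tautology.
In G4: every assignment gives 1 — tautology.

only G4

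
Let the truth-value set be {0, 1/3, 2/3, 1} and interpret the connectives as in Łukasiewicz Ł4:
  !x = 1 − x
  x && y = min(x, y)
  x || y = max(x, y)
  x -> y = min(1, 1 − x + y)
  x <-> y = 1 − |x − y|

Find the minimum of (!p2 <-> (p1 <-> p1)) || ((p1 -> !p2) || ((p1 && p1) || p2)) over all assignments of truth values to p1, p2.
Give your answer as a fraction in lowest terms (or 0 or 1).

Take p1 = 2/3, p2 = 2/3:
!p2 = !2/3 = 1/3
p1 <-> p1 = 2/3 <-> 2/3 = 1
!p2 <-> (p1 <-> p1) = 1/3 <-> 1 = 1/3
!p2 = !2/3 = 1/3
p1 -> !p2 = 2/3 -> 1/3 = 2/3
p1 && p1 = 2/3 && 2/3 = 2/3
(p1 && p1) || p2 = 2/3 || 2/3 = 2/3
(p1 -> !p2) || ((p1 && p1) || p2) = 2/3 || 2/3 = 2/3
(!p2 <-> (p1 <-> p1)) || ((p1 -> !p2) || ((p1 && p1) || p2)) = 1/3 || 2/3 = 2/3
No assignment yields a value below 2/3, so this is the minimum.

2/3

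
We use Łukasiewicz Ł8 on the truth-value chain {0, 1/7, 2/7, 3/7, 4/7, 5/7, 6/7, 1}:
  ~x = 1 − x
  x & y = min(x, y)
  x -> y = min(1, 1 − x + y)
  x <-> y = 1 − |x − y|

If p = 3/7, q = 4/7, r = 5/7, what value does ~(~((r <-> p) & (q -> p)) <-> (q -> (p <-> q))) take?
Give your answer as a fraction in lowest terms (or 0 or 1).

5/7

r <-> p = 5/7 <-> 3/7 = 5/7
q -> p = 4/7 -> 3/7 = 6/7
(r <-> p) & (q -> p) = 5/7 & 6/7 = 5/7
~((r <-> p) & (q -> p)) = ~5/7 = 2/7
p <-> q = 3/7 <-> 4/7 = 6/7
q -> (p <-> q) = 4/7 -> 6/7 = 1
~((r <-> p) & (q -> p)) <-> (q -> (p <-> q)) = 2/7 <-> 1 = 2/7
~(~((r <-> p) & (q -> p)) <-> (q -> (p <-> q))) = ~2/7 = 5/7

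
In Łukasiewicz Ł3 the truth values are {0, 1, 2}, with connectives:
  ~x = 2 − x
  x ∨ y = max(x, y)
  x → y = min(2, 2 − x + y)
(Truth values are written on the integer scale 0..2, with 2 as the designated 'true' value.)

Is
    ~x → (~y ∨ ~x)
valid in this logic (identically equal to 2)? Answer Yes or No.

x = 0, y = 0 ↦ 2
x = 0, y = 1 ↦ 2
x = 0, y = 2 ↦ 2
x = 1, y = 0 ↦ 2
x = 1, y = 1 ↦ 2
x = 1, y = 2 ↦ 2
x = 2, y = 0 ↦ 2
x = 2, y = 1 ↦ 2
x = 2, y = 2 ↦ 2
Every assignment gives a value ≥ 2.

Yes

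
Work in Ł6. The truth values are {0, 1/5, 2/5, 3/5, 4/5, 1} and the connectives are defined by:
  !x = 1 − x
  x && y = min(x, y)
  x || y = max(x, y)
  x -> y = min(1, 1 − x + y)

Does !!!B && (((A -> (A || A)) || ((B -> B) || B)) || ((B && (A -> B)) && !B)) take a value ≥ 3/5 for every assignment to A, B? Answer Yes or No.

No

Counterexample: take A = 0, B = 3/5.
!B = !3/5 = 2/5
!!B = !2/5 = 3/5
!!!B = !3/5 = 2/5
A || A = 0 || 0 = 0
A -> (A || A) = 0 -> 0 = 1
B -> B = 3/5 -> 3/5 = 1
(B -> B) || B = 1 || 3/5 = 1
(A -> (A || A)) || ((B -> B) || B) = 1 || 1 = 1
A -> B = 0 -> 3/5 = 1
B && (A -> B) = 3/5 && 1 = 3/5
!B = !3/5 = 2/5
(B && (A -> B)) && !B = 3/5 && 2/5 = 2/5
((A -> (A || A)) || ((B -> B) || B)) || ((B && (A -> B)) && !B) = 1 || 2/5 = 1
!!!B && (((A -> (A || A)) || ((B -> B) || B)) || ((B && (A -> B)) && !B)) = 2/5 && 1 = 2/5
This gives 2/5, which is below 3/5.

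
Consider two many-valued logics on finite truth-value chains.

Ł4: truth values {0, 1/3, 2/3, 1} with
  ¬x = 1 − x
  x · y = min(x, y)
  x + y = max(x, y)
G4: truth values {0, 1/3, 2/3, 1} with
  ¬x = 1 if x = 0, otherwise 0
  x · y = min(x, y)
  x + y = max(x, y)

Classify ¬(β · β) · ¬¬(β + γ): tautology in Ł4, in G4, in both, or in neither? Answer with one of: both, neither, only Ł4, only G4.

In Ł4: at β = 0, γ = 0 the value is 0 — not a tautology.
In G4: at β = 0, γ = 0 the value is 0 — not a tautology.

neither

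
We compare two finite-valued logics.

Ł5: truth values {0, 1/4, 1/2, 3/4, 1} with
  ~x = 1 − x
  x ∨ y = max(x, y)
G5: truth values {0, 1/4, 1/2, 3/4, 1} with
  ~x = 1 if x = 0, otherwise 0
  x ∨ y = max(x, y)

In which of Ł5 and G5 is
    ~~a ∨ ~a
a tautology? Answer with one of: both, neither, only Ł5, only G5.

In Ł5: at a = 1/4 the value is 3/4 — not a tautology.
In G5: every assignment gives 1 — tautology.

only G5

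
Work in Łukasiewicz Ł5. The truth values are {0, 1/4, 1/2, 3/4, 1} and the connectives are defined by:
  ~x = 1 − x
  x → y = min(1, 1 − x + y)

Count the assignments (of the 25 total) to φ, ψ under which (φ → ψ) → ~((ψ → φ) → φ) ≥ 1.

5

value 1: 5 assignments (counts)
value 3/4: 5 assignments
value 1/2: 5 assignments
value 1/4: 5 assignments
value 0: 5 assignments
So 5 of the 25 assignments meet the threshold.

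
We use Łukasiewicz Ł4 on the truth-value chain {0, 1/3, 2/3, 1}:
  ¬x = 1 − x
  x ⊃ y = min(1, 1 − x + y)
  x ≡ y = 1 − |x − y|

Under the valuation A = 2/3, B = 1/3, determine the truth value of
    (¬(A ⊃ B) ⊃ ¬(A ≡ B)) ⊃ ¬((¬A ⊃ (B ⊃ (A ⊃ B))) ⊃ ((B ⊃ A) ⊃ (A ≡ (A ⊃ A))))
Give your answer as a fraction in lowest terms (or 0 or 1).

A ⊃ B = 2/3 ⊃ 1/3 = 2/3
¬(A ⊃ B) = ¬2/3 = 1/3
A ≡ B = 2/3 ≡ 1/3 = 2/3
¬(A ≡ B) = ¬2/3 = 1/3
¬(A ⊃ B) ⊃ ¬(A ≡ B) = 1/3 ⊃ 1/3 = 1
¬A = ¬2/3 = 1/3
A ⊃ B = 2/3 ⊃ 1/3 = 2/3
B ⊃ (A ⊃ B) = 1/3 ⊃ 2/3 = 1
¬A ⊃ (B ⊃ (A ⊃ B)) = 1/3 ⊃ 1 = 1
B ⊃ A = 1/3 ⊃ 2/3 = 1
A ⊃ A = 2/3 ⊃ 2/3 = 1
A ≡ (A ⊃ A) = 2/3 ≡ 1 = 2/3
(B ⊃ A) ⊃ (A ≡ (A ⊃ A)) = 1 ⊃ 2/3 = 2/3
(¬A ⊃ (B ⊃ (A ⊃ B))) ⊃ ((B ⊃ A) ⊃ (A ≡ (A ⊃ A))) = 1 ⊃ 2/3 = 2/3
¬((¬A ⊃ (B ⊃ (A ⊃ B))) ⊃ ((B ⊃ A) ⊃ (A ≡ (A ⊃ A)))) = ¬2/3 = 1/3
(¬(A ⊃ B) ⊃ ¬(A ≡ B)) ⊃ ¬((¬A ⊃ (B ⊃ (A ⊃ B))) ⊃ ((B ⊃ A) ⊃ (A ≡ (A ⊃ A)))) = 1 ⊃ 1/3 = 1/3

1/3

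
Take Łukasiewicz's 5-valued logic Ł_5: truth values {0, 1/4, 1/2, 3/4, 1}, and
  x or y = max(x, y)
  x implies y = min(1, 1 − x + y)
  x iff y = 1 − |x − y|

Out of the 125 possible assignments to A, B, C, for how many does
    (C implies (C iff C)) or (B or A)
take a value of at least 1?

value 1: 125 assignments (counts)
So 125 of the 125 assignments meet the threshold.

125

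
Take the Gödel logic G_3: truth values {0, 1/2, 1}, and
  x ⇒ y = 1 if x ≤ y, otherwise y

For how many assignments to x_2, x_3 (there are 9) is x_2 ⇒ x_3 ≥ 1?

x_2 = 0, x_3 = 0 ↦ 1  ≥
x_2 = 0, x_3 = 1/2 ↦ 1  ≥
x_2 = 0, x_3 = 1 ↦ 1  ≥
x_2 = 1/2, x_3 = 0 ↦ 0  <
x_2 = 1/2, x_3 = 1/2 ↦ 1  ≥
x_2 = 1/2, x_3 = 1 ↦ 1  ≥
x_2 = 1, x_3 = 0 ↦ 0  <
x_2 = 1, x_3 = 1/2 ↦ 1/2  <
x_2 = 1, x_3 = 1 ↦ 1  ≥
So 6 of the 9 assignments meet the threshold.

6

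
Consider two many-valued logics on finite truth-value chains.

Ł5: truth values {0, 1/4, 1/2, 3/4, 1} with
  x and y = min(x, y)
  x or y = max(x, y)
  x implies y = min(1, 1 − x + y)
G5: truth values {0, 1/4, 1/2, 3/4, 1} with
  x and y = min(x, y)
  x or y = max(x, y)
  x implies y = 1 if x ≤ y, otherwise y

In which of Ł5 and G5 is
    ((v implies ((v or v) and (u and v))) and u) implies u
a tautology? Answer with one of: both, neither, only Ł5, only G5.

In Ł5: every assignment gives 1 — tautology.
In G5: every assignment gives 1 — tautology.

both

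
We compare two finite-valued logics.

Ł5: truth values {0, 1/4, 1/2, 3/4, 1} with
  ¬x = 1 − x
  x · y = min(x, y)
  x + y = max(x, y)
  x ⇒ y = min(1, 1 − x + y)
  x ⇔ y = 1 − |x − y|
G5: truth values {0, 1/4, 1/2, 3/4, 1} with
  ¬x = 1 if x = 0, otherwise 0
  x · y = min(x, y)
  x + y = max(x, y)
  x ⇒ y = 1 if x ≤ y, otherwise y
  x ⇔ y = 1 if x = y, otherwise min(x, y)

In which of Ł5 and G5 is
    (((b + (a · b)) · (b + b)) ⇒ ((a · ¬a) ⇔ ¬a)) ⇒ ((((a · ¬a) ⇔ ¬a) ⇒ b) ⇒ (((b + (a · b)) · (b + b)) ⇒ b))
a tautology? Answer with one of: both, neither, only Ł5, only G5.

In Ł5: every assignment gives 1 — tautology.
In G5: every assignment gives 1 — tautology.

both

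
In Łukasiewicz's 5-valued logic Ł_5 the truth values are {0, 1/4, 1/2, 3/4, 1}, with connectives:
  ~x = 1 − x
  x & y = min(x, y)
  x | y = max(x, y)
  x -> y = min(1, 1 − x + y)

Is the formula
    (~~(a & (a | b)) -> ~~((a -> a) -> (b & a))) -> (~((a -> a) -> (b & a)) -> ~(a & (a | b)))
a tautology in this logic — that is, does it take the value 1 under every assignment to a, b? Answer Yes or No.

At a = 1, b = 1/4, for instance:
a | b = 1 | 1/4 = 1
a & (a | b) = 1 & 1 = 1
~(a & (a | b)) = ~1 = 0
~~(a & (a | b)) = ~0 = 1
a -> a = 1 -> 1 = 1
b & a = 1/4 & 1 = 1/4
(a -> a) -> (b & a) = 1 -> 1/4 = 1/4
~((a -> a) -> (b & a)) = ~1/4 = 3/4
~~((a -> a) -> (b & a)) = ~3/4 = 1/4
~~(a & (a | b)) -> ~~((a -> a) -> (b & a)) = 1 -> 1/4 = 1/4
~((a -> a) -> (b & a)) -> ~(a & (a | b)) = 3/4 -> 0 = 1/4
(~~(a & (a | b)) -> ~~((a -> a) -> (b & a))) -> (~((a -> a) -> (b & a)) -> ~(a & (a | b))) = 1/4 -> 1/4 = 1
and checking the remaining 24 assignments likewise gives ≥ 1 in every case.

Yes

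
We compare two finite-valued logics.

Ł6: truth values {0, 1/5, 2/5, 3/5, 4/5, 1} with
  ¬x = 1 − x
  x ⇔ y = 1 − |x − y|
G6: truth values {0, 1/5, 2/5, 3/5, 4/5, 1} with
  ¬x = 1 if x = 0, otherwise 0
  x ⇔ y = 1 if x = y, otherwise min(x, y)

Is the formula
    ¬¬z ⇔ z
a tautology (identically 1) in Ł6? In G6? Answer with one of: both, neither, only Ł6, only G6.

In Ł6: every assignment gives 1 — tautology.
In G6: at z = 1/5 the value is 1/5 — not a tautology.

only Ł6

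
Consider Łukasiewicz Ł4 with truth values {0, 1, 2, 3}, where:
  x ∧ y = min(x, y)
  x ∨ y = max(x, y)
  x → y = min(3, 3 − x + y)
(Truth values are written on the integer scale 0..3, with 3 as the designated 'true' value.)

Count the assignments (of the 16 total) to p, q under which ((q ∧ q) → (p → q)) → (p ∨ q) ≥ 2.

12

p = 0, q = 0 ↦ 0  <
p = 0, q = 1 ↦ 1  <
p = 0, q = 2 ↦ 2  ≥
p = 0, q = 3 ↦ 3  ≥
p = 1, q = 0 ↦ 1  <
p = 1, q = 1 ↦ 1  <
p = 1, q = 2 ↦ 2  ≥
p = 1, q = 3 ↦ 3  ≥
p = 2, q = 0 ↦ 2  ≥
p = 2, q = 1 ↦ 2  ≥
p = 2, q = 2 ↦ 2  ≥
p = 2, q = 3 ↦ 3  ≥
p = 3, q = 0 ↦ 3  ≥
p = 3, q = 1 ↦ 3  ≥
p = 3, q = 2 ↦ 3  ≥
p = 3, q = 3 ↦ 3  ≥
So 12 of the 16 assignments meet the threshold.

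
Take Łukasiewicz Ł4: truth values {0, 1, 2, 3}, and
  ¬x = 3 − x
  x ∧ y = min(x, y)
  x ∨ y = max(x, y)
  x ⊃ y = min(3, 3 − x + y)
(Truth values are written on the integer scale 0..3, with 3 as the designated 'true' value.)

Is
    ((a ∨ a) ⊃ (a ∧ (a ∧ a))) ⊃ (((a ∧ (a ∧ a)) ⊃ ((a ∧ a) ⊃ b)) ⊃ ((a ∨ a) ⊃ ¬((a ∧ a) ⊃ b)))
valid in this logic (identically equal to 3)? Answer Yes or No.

No

Counterexample: take a = 1, b = 1.
a ∨ a = 1 ∨ 1 = 1
a ∧ a = 1 ∧ 1 = 1
a ∧ (a ∧ a) = 1 ∧ 1 = 1
(a ∨ a) ⊃ (a ∧ (a ∧ a)) = 1 ⊃ 1 = 3
a ∧ a = 1 ∧ 1 = 1
a ∧ (a ∧ a) = 1 ∧ 1 = 1
a ∧ a = 1 ∧ 1 = 1
(a ∧ a) ⊃ b = 1 ⊃ 1 = 3
(a ∧ (a ∧ a)) ⊃ ((a ∧ a) ⊃ b) = 1 ⊃ 3 = 3
a ∨ a = 1 ∨ 1 = 1
a ∧ a = 1 ∧ 1 = 1
(a ∧ a) ⊃ b = 1 ⊃ 1 = 3
¬((a ∧ a) ⊃ b) = ¬3 = 0
(a ∨ a) ⊃ ¬((a ∧ a) ⊃ b) = 1 ⊃ 0 = 2
((a ∧ (a ∧ a)) ⊃ ((a ∧ a) ⊃ b)) ⊃ ((a ∨ a) ⊃ ¬((a ∧ a) ⊃ b)) = 3 ⊃ 2 = 2
((a ∨ a) ⊃ (a ∧ (a ∧ a))) ⊃ (((a ∧ (a ∧ a)) ⊃ ((a ∧ a) ⊃ b)) ⊃ ((a ∨ a) ⊃ ¬((a ∧ a) ⊃ b))) = 3 ⊃ 2 = 2
This gives 2 ≠ 3.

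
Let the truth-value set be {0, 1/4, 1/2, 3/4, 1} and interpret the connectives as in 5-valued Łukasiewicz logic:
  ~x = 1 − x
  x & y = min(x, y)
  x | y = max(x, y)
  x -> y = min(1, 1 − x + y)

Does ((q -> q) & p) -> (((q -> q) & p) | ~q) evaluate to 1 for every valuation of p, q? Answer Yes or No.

At p = 3/4, q = 3/4, for instance:
q -> q = 3/4 -> 3/4 = 1
(q -> q) & p = 1 & 3/4 = 3/4
~q = ~3/4 = 1/4
((q -> q) & p) | ~q = 3/4 | 1/4 = 3/4
((q -> q) & p) -> (((q -> q) & p) | ~q) = 3/4 -> 3/4 = 1
and checking the remaining 24 assignments likewise gives ≥ 1 in every case.

Yes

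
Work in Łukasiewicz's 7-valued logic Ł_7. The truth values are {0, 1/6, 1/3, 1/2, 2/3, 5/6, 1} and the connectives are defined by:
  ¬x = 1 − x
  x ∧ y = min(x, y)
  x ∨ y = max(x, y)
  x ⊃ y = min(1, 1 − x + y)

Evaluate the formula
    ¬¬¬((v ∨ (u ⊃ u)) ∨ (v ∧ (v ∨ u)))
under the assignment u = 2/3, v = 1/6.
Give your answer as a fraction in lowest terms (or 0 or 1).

0

u ⊃ u = 2/3 ⊃ 2/3 = 1
v ∨ (u ⊃ u) = 1/6 ∨ 1 = 1
v ∨ u = 1/6 ∨ 2/3 = 2/3
v ∧ (v ∨ u) = 1/6 ∧ 2/3 = 1/6
(v ∨ (u ⊃ u)) ∨ (v ∧ (v ∨ u)) = 1 ∨ 1/6 = 1
¬((v ∨ (u ⊃ u)) ∨ (v ∧ (v ∨ u))) = ¬1 = 0
¬¬((v ∨ (u ⊃ u)) ∨ (v ∧ (v ∨ u))) = ¬0 = 1
¬¬¬((v ∨ (u ⊃ u)) ∨ (v ∧ (v ∨ u))) = ¬1 = 0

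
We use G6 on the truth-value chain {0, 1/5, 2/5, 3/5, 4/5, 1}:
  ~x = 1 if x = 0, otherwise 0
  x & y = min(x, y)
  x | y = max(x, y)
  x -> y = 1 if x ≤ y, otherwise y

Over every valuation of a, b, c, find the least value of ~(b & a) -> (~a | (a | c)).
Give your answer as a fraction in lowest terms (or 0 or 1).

1/5

Take a = 1/5, b = 0, c = 0:
b & a = 0 & 1/5 = 0
~(b & a) = ~0 = 1
~a = ~1/5 = 0
a | c = 1/5 | 0 = 1/5
~a | (a | c) = 0 | 1/5 = 1/5
~(b & a) -> (~a | (a | c)) = 1 -> 1/5 = 1/5
No assignment yields a value below 1/5, so this is the minimum.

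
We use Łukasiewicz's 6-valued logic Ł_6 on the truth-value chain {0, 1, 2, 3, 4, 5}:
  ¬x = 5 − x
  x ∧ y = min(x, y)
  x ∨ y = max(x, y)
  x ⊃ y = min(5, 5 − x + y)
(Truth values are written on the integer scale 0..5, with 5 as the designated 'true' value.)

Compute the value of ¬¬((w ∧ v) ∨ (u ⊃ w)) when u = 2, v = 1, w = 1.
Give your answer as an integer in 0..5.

4

w ∧ v = 1 ∧ 1 = 1
u ⊃ w = 2 ⊃ 1 = 4
(w ∧ v) ∨ (u ⊃ w) = 1 ∨ 4 = 4
¬((w ∧ v) ∨ (u ⊃ w)) = ¬4 = 1
¬¬((w ∧ v) ∨ (u ⊃ w)) = ¬1 = 4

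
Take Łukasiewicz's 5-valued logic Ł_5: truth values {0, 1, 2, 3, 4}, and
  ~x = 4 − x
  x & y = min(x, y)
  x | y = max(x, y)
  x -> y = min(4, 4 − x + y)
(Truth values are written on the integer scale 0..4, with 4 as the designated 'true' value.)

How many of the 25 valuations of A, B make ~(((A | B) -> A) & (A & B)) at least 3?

16

value 4: 9 assignments (counts)
value 3: 7 assignments (counts)
value 2: 5 assignments
value 1: 3 assignments
value 0: 1 assignment
So 16 of the 25 assignments meet the threshold.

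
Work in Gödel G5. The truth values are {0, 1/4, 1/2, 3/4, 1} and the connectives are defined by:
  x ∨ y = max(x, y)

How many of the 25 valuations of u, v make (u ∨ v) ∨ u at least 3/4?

value 1: 9 assignments (counts)
value 3/4: 7 assignments (counts)
value 1/2: 5 assignments
value 1/4: 3 assignments
value 0: 1 assignment
So 16 of the 25 assignments meet the threshold.

16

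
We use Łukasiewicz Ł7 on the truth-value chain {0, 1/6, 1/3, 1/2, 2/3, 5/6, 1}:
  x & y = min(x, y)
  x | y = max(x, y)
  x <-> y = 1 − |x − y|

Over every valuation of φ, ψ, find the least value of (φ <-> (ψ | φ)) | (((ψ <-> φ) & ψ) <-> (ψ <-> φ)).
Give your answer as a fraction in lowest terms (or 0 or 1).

2/3

Take φ = 0, ψ = 1/3:
ψ | φ = 1/3 | 0 = 1/3
φ <-> (ψ | φ) = 0 <-> 1/3 = 2/3
ψ <-> φ = 1/3 <-> 0 = 2/3
(ψ <-> φ) & ψ = 2/3 & 1/3 = 1/3
ψ <-> φ = 1/3 <-> 0 = 2/3
((ψ <-> φ) & ψ) <-> (ψ <-> φ) = 1/3 <-> 2/3 = 2/3
(φ <-> (ψ | φ)) | (((ψ <-> φ) & ψ) <-> (ψ <-> φ)) = 2/3 | 2/3 = 2/3
No assignment yields a value below 2/3, so this is the minimum.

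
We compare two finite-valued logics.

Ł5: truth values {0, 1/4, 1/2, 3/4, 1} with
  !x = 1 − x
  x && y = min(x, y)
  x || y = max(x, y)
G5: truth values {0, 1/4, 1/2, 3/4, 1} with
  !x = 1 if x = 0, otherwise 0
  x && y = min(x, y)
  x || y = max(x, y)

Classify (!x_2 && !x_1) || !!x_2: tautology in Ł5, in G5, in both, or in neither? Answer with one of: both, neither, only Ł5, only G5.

neither

In Ł5: at x_1 = 0, x_2 = 1/4 the value is 3/4 — not a tautology.
In G5: at x_1 = 1/4, x_2 = 0 the value is 0 — not a tautology.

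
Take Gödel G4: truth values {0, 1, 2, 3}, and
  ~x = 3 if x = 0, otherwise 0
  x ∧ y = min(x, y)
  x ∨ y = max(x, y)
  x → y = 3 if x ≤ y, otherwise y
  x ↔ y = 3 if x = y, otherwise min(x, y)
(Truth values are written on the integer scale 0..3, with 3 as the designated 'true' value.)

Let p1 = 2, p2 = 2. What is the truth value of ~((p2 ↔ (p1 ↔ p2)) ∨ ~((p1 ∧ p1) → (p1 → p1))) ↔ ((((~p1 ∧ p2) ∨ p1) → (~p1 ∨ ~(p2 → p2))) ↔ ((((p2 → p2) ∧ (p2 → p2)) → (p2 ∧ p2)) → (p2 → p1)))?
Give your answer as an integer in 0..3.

p1 ↔ p2 = 2 ↔ 2 = 3
p2 ↔ (p1 ↔ p2) = 2 ↔ 3 = 2
p1 ∧ p1 = 2 ∧ 2 = 2
p1 → p1 = 2 → 2 = 3
(p1 ∧ p1) → (p1 → p1) = 2 → 3 = 3
~((p1 ∧ p1) → (p1 → p1)) = ~3 = 0
(p2 ↔ (p1 ↔ p2)) ∨ ~((p1 ∧ p1) → (p1 → p1)) = 2 ∨ 0 = 2
~((p2 ↔ (p1 ↔ p2)) ∨ ~((p1 ∧ p1) → (p1 → p1))) = ~2 = 0
~p1 = ~2 = 0
~p1 ∧ p2 = 0 ∧ 2 = 0
(~p1 ∧ p2) ∨ p1 = 0 ∨ 2 = 2
~p1 = ~2 = 0
p2 → p2 = 2 → 2 = 3
~(p2 → p2) = ~3 = 0
~p1 ∨ ~(p2 → p2) = 0 ∨ 0 = 0
((~p1 ∧ p2) ∨ p1) → (~p1 ∨ ~(p2 → p2)) = 2 → 0 = 0
p2 → p2 = 2 → 2 = 3
p2 → p2 = 2 → 2 = 3
(p2 → p2) ∧ (p2 → p2) = 3 ∧ 3 = 3
p2 ∧ p2 = 2 ∧ 2 = 2
((p2 → p2) ∧ (p2 → p2)) → (p2 ∧ p2) = 3 → 2 = 2
p2 → p1 = 2 → 2 = 3
(((p2 → p2) ∧ (p2 → p2)) → (p2 ∧ p2)) → (p2 → p1) = 2 → 3 = 3
(((~p1 ∧ p2) ∨ p1) → (~p1 ∨ ~(p2 → p2))) ↔ ((((p2 → p2) ∧ (p2 → p2)) → (p2 ∧ p2)) → (p2 → p1)) = 0 ↔ 3 = 0
~((p2 ↔ (p1 ↔ p2)) ∨ ~((p1 ∧ p1) → (p1 → p1))) ↔ ((((~p1 ∧ p2) ∨ p1) → (~p1 ∨ ~(p2 → p2))) ↔ ((((p2 → p2) ∧ (p2 → p2)) → (p2 ∧ p2)) → (p2 → p1))) = 0 ↔ 0 = 3

3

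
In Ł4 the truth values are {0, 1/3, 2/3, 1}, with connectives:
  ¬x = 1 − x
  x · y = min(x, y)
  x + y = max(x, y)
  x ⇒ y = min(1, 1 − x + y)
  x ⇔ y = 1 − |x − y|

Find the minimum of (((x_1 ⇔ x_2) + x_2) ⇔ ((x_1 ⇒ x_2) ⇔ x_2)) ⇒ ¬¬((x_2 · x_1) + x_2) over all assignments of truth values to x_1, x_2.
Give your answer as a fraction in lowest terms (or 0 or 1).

Take x_1 = 1/3, x_2 = 0:
x_1 ⇔ x_2 = 1/3 ⇔ 0 = 2/3
(x_1 ⇔ x_2) + x_2 = 2/3 + 0 = 2/3
x_1 ⇒ x_2 = 1/3 ⇒ 0 = 2/3
(x_1 ⇒ x_2) ⇔ x_2 = 2/3 ⇔ 0 = 1/3
((x_1 ⇔ x_2) + x_2) ⇔ ((x_1 ⇒ x_2) ⇔ x_2) = 2/3 ⇔ 1/3 = 2/3
x_2 · x_1 = 0 · 1/3 = 0
(x_2 · x_1) + x_2 = 0 + 0 = 0
¬((x_2 · x_1) + x_2) = ¬0 = 1
¬¬((x_2 · x_1) + x_2) = ¬1 = 0
(((x_1 ⇔ x_2) + x_2) ⇔ ((x_1 ⇒ x_2) ⇔ x_2)) ⇒ ¬¬((x_2 · x_1) + x_2) = 2/3 ⇒ 0 = 1/3
No assignment yields a value below 1/3, so this is the minimum.

1/3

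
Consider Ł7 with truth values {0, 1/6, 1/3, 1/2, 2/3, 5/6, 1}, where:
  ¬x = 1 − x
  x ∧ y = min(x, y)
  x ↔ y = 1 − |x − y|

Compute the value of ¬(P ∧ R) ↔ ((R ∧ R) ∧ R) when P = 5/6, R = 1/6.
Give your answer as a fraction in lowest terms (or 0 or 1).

P ∧ R = 5/6 ∧ 1/6 = 1/6
¬(P ∧ R) = ¬1/6 = 5/6
R ∧ R = 1/6 ∧ 1/6 = 1/6
(R ∧ R) ∧ R = 1/6 ∧ 1/6 = 1/6
¬(P ∧ R) ↔ ((R ∧ R) ∧ R) = 5/6 ↔ 1/6 = 1/3

1/3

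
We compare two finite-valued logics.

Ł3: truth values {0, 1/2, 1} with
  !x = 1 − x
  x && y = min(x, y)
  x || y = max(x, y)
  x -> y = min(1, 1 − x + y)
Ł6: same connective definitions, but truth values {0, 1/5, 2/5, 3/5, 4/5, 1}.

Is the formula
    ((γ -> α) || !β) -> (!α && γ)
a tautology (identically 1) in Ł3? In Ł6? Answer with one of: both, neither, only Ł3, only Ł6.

In Ł3: at α = 0, β = 0, γ = 0 the value is 0 — not a tautology.
In Ł6: at α = 0, β = 0, γ = 0 the value is 0 — not a tautology.

neither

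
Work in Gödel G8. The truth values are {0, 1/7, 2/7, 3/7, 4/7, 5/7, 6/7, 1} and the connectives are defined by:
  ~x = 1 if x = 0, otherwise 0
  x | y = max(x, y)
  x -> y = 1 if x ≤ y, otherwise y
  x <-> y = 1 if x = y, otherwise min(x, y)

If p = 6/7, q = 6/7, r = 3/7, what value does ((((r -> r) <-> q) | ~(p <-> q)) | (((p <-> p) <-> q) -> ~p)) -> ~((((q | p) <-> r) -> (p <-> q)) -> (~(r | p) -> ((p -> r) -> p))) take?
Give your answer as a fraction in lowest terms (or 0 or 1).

0

r -> r = 3/7 -> 3/7 = 1
(r -> r) <-> q = 1 <-> 6/7 = 6/7
p <-> q = 6/7 <-> 6/7 = 1
~(p <-> q) = ~1 = 0
((r -> r) <-> q) | ~(p <-> q) = 6/7 | 0 = 6/7
p <-> p = 6/7 <-> 6/7 = 1
(p <-> p) <-> q = 1 <-> 6/7 = 6/7
~p = ~6/7 = 0
((p <-> p) <-> q) -> ~p = 6/7 -> 0 = 0
(((r -> r) <-> q) | ~(p <-> q)) | (((p <-> p) <-> q) -> ~p) = 6/7 | 0 = 6/7
q | p = 6/7 | 6/7 = 6/7
(q | p) <-> r = 6/7 <-> 3/7 = 3/7
p <-> q = 6/7 <-> 6/7 = 1
((q | p) <-> r) -> (p <-> q) = 3/7 -> 1 = 1
r | p = 3/7 | 6/7 = 6/7
~(r | p) = ~6/7 = 0
p -> r = 6/7 -> 3/7 = 3/7
(p -> r) -> p = 3/7 -> 6/7 = 1
~(r | p) -> ((p -> r) -> p) = 0 -> 1 = 1
(((q | p) <-> r) -> (p <-> q)) -> (~(r | p) -> ((p -> r) -> p)) = 1 -> 1 = 1
~((((q | p) <-> r) -> (p <-> q)) -> (~(r | p) -> ((p -> r) -> p))) = ~1 = 0
((((r -> r) <-> q) | ~(p <-> q)) | (((p <-> p) <-> q) -> ~p)) -> ~((((q | p) <-> r) -> (p <-> q)) -> (~(r | p) -> ((p -> r) -> p))) = 6/7 -> 0 = 0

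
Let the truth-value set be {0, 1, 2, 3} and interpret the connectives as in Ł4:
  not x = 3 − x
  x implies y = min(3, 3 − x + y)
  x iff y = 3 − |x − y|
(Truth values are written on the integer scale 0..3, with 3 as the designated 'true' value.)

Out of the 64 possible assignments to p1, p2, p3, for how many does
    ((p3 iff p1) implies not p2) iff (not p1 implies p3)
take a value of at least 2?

49

value 3: 30 assignments (counts)
value 2: 19 assignments (counts)
value 1: 12 assignments
value 0: 3 assignments
So 49 of the 64 assignments meet the threshold.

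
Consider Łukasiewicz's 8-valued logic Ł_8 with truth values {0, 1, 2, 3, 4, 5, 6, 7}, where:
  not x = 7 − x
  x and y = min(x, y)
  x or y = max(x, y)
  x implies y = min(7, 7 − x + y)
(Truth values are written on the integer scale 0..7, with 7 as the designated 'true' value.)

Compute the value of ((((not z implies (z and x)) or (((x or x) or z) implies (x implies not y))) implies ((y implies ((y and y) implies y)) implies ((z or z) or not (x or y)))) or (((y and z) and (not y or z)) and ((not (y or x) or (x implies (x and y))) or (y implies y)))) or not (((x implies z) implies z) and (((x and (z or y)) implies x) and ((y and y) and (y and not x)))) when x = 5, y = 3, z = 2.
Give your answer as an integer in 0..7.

not z = not 2 = 5
z and x = 2 and 5 = 2
not z implies (z and x) = 5 implies 2 = 4
x or x = 5 or 5 = 5
(x or x) or z = 5 or 2 = 5
not y = not 3 = 4
x implies not y = 5 implies 4 = 6
((x or x) or z) implies (x implies not y) = 5 implies 6 = 7
(not z implies (z and x)) or (((x or x) or z) implies (x implies not y)) = 4 or 7 = 7
y and y = 3 and 3 = 3
(y and y) implies y = 3 implies 3 = 7
y implies ((y and y) implies y) = 3 implies 7 = 7
z or z = 2 or 2 = 2
x or y = 5 or 3 = 5
not (x or y) = not 5 = 2
(z or z) or not (x or y) = 2 or 2 = 2
(y implies ((y and y) implies y)) implies ((z or z) or not (x or y)) = 7 implies 2 = 2
((not z implies (z and x)) or (((x or x) or z) implies (x implies not y))) implies ((y implies ((y and y) implies y)) implies ((z or z) or not (x or y))) = 7 implies 2 = 2
y and z = 3 and 2 = 2
not y = not 3 = 4
not y or z = 4 or 2 = 4
(y and z) and (not y or z) = 2 and 4 = 2
y or x = 3 or 5 = 5
not (y or x) = not 5 = 2
x and y = 5 and 3 = 3
x implies (x and y) = 5 implies 3 = 5
not (y or x) or (x implies (x and y)) = 2 or 5 = 5
y implies y = 3 implies 3 = 7
(not (y or x) or (x implies (x and y))) or (y implies y) = 5 or 7 = 7
((y and z) and (not y or z)) and ((not (y or x) or (x implies (x and y))) or (y implies y)) = 2 and 7 = 2
(((not z implies (z and x)) or (((x or x) or z) implies (x implies not y))) implies ((y implies ((y and y) implies y)) implies ((z or z) or not (x or y)))) or (((y and z) and (not y or z)) and ((not (y or x) or (x implies (x and y))) or (y implies y))) = 2 or 2 = 2
x implies z = 5 implies 2 = 4
(x implies z) implies z = 4 implies 2 = 5
z or y = 2 or 3 = 3
x and (z or y) = 5 and 3 = 3
(x and (z or y)) implies x = 3 implies 5 = 7
y and y = 3 and 3 = 3
not x = not 5 = 2
y and not x = 3 and 2 = 2
(y and y) and (y and not x) = 3 and 2 = 2
((x and (z or y)) implies x) and ((y and y) and (y and not x)) = 7 and 2 = 2
((x implies z) implies z) and (((x and (z or y)) implies x) and ((y and y) and (y and not x))) = 5 and 2 = 2
not (((x implies z) implies z) and (((x and (z or y)) implies x) and ((y and y) and (y and not x)))) = not 2 = 5
((((not z implies (z and x)) or (((x or x) or z) implies (x implies not y))) implies ((y implies ((y and y) implies y)) implies ((z or z) or not (x or y)))) or (((y and z) and (not y or z)) and ((not (y or x) or (x implies (x and y))) or (y implies y)))) or not (((x implies z) implies z) and (((x and (z or y)) implies x) and ((y and y) and (y and not x)))) = 2 or 5 = 5

5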